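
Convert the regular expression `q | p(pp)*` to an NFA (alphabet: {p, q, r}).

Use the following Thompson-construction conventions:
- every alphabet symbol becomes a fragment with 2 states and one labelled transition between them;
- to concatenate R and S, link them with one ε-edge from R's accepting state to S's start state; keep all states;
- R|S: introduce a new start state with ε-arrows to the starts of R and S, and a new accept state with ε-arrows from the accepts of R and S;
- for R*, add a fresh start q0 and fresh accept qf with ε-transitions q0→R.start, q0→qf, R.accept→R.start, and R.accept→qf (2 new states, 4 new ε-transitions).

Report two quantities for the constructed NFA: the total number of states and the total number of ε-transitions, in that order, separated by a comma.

Recursing over subexpressions:
Each of the 4 symbol leaves contributes 2 states and 0 ε-transitions.
  pp → 4 states, 1 ε-transition
  (pp)* → 6 states, 5 ε-transitions
  p(pp)* → 8 states, 6 ε-transitions
  q | p(pp)* → 12 states, 10 ε-transitions

12, 10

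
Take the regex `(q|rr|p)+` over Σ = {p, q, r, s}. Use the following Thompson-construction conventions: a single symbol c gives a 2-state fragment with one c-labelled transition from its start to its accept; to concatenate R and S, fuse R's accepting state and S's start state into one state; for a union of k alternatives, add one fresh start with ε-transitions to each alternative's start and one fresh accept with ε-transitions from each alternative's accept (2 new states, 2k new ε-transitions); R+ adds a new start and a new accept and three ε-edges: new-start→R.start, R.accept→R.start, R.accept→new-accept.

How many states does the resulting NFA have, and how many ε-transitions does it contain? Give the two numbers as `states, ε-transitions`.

11, 9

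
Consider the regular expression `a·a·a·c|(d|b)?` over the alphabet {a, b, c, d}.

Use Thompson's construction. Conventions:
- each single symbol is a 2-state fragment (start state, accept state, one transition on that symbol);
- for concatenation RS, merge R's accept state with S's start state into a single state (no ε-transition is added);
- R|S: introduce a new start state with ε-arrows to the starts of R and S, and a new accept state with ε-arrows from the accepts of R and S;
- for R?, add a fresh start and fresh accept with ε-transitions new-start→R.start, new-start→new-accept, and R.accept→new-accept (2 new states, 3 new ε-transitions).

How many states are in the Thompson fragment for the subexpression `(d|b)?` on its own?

8

Fragment for `(d|b)?`:
Each of the 2 symbol leaves contributes a 2-state fragment.
  d|b : 6 states
  (d|b)? : 8 states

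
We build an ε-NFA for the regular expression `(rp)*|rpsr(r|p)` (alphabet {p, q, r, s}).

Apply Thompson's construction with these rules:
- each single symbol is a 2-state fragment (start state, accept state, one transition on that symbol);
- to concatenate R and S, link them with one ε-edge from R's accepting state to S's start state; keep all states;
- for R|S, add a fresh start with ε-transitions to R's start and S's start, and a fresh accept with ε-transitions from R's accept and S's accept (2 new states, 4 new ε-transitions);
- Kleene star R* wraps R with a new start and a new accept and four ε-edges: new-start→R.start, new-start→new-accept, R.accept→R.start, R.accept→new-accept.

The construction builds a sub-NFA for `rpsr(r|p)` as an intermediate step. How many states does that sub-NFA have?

14

Fragment for `rpsr(r|p)`:
Each of the 6 symbol leaves contributes a 2-state fragment.
  r|p = 6 states
  rpsr(r|p) = 14 states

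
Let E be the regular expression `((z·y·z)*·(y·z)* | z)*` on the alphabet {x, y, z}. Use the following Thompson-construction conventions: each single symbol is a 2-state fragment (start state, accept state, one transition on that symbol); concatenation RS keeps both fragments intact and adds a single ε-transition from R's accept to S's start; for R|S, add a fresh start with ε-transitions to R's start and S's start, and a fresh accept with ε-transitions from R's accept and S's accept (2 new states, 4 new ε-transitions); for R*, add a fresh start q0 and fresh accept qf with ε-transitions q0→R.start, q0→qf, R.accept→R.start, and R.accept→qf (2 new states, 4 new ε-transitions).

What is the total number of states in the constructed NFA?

20

Per subexpression:
Each of the 6 symbol leaves contributes a 2-state fragment.
  z·y·z = 6 states
  (z·y·z)* = 8 states
  y·z = 4 states
  (y·z)* = 6 states
  (z·y·z)*·(y·z)* = 14 states
  (z·y·z)*·(y·z)* | z = 18 states
  ((z·y·z)*·(y·z)* | z)* = 20 states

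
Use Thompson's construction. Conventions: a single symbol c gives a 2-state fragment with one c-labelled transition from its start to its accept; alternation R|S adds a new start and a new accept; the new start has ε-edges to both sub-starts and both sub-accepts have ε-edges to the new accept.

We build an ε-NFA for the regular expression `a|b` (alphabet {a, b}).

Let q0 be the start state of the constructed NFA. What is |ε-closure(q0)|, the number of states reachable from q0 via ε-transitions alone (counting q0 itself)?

3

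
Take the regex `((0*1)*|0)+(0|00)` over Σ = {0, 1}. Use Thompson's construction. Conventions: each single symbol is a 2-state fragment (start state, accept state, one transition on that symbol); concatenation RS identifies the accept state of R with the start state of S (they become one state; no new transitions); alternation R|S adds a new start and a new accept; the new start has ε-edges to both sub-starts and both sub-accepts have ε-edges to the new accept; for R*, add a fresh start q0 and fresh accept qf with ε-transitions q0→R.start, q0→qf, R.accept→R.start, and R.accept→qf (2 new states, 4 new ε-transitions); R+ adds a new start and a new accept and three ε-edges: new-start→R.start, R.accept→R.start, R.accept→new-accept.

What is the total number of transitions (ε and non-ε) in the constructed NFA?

By structural recursion:
Each of the 6 symbol leaves contributes 1 transition (1 symbol, 0 ε).
  0* — 5 transitions (1 symbol, 4 ε)
  0*1 — 6 transitions (2 symbol, 4 ε)
  (0*1)* — 10 transitions (2 symbol, 8 ε)
  (0*1)*|0 — 15 transitions (3 symbol, 12 ε)
  ((0*1)*|0)+ — 18 transitions (3 symbol, 15 ε)
  00 — 2 transitions (2 symbol, 0 ε)
  0|00 — 7 transitions (3 symbol, 4 ε)
  ((0*1)*|0)+(0|00) — 25 transitions (6 symbol, 19 ε)

25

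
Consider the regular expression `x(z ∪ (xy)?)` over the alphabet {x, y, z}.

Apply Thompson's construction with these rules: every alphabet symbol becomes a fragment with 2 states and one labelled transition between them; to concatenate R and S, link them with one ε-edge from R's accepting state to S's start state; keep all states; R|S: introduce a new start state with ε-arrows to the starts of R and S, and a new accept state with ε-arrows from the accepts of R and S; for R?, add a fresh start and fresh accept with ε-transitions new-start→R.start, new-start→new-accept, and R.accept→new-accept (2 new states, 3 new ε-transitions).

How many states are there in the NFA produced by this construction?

Per subexpression:
Each of the 4 symbol leaves contributes a 2-state fragment.
  xy : 4 states
  (xy)? : 6 states
  z ∪ (xy)? : 10 states
  x(z ∪ (xy)?) : 12 states

12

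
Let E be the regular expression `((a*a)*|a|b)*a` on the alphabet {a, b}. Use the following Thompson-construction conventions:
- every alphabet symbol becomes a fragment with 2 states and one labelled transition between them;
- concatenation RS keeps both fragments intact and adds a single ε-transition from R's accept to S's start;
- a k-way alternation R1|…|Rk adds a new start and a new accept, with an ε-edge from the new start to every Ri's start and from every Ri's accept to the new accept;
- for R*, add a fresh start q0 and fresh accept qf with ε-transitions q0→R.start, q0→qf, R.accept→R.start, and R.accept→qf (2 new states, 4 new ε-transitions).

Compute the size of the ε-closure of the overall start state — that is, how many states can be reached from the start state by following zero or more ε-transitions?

Let C(F) = |ε-closure(F.start)| within fragment F, and note whether F accepts ε. Symbol fragments have C = 1 and do not accept ε. Then:
  a* : new start has ε-edges to the inner start and to the new accept, so |closure| = 2 + 1 = 3
  a*a : |closure| = 3 + 1 = 4 (closure spills across the concat boundary because the left factor accepts ε)
  (a*a)* : |closure| = 1 (new start) + 4 (body) + 1 (new accept) = 6
  (a*a)*|a|b : |closure| = 1 (new start) + (6 + 1 + 1) + 1 (new accept, since some branch ε-reaches its own accept) = 10
  ((a*a)*|a|b)* : the star's fresh start ε-reaches both the body's start and the fresh accept: |closure| = 2 + 10 = 12
  ((a*a)*|a|b)*a : |closure| = 12 + 1 = 13 (closure spills across the concat boundary because the left factor accepts ε)

13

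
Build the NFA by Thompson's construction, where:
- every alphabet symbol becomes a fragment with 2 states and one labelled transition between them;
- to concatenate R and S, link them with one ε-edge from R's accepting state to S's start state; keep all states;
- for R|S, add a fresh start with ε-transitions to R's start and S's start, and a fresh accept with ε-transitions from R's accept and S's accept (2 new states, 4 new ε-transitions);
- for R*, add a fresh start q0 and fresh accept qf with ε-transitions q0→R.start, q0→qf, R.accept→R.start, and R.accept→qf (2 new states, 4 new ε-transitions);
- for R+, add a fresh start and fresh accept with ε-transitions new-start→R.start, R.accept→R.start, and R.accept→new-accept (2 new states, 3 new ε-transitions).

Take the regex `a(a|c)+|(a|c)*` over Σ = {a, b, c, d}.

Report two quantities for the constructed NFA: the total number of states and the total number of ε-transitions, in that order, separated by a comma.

20, 20

Bottom-up over the parse tree:
Each of the 5 symbol leaves contributes 2 states and 0 ε-transitions.
  a|c — 6 states, 4 ε-transitions
  (a|c)+ — 8 states, 7 ε-transitions
  a(a|c)+ — 10 states, 8 ε-transitions
  a|c — 6 states, 4 ε-transitions
  (a|c)* — 8 states, 8 ε-transitions
  a(a|c)+|(a|c)* — 20 states, 20 ε-transitions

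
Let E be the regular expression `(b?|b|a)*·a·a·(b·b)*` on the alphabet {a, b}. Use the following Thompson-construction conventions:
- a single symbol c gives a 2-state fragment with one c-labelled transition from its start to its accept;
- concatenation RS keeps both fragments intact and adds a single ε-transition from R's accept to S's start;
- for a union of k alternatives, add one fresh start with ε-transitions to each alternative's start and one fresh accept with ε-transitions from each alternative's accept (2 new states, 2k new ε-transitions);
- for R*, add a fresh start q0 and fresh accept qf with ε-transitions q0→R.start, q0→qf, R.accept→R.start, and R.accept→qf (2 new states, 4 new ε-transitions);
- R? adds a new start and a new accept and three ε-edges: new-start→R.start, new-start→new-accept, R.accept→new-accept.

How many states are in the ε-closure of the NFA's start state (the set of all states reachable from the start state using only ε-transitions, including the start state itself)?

Compute the ε-closure size of each fragment's start state recursively; a symbol fragment's start has no outgoing ε-edge, so its closure is just itself (size 1).
  b? → |closure| = 1 (new start) + 1 (body) + 1 (new accept, via ε) = 3
  b?|b|a → |closure| = 1 (new start) + (3 + 1 + 1) + 1 (new accept, since some branch ε-reaches its own accept) = 7
  (b?|b|a)* → the star's fresh start ε-reaches both the body's start and the fresh accept: |closure| = 2 + 7 = 9
  b·b → same as the first factor's closure: |closure| = 1
  (b·b)* → |closure| = 1 (new start) + 1 (body) + 1 (new accept) = 3
  (b?|b|a)*·a·a·(b·b)* → |closure| = 9 + 1 = 10 (closure spills across the concat boundary because the left factor accepts ε)

10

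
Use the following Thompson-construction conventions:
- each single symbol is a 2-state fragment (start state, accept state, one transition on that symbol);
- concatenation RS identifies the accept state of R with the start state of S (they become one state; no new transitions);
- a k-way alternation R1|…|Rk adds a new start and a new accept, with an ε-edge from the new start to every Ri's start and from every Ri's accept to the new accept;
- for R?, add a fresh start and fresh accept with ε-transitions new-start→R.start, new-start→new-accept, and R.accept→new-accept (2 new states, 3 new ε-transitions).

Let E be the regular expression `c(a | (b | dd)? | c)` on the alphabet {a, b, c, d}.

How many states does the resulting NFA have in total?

16

Per subexpression:
Each of the 6 symbol leaves contributes a 2-state fragment.
  dd = 3 states
  b | dd = 7 states
  (b | dd)? = 9 states
  a | (b | dd)? | c = 15 states
  c(a | (b | dd)? | c) = 16 states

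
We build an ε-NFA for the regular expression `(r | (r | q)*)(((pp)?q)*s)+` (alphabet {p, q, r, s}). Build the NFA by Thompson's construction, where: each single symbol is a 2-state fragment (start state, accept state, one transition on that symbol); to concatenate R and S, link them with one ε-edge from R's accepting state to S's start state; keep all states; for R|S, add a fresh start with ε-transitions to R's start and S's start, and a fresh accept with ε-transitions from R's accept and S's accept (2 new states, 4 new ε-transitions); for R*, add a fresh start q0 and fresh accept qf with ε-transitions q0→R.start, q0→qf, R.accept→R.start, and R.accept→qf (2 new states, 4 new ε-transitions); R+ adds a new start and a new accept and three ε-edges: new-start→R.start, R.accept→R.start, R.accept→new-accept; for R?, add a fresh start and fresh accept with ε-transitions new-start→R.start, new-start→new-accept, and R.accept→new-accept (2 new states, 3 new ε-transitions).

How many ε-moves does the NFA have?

26

By structural recursion:
Each of the 7 symbol leaves contributes 0 ε-transitions.
  r | q = 4 ε-transitions
  (r | q)* = 8 ε-transitions
  r | (r | q)* = 12 ε-transitions
  pp = 1 ε-transition
  (pp)? = 4 ε-transitions
  (pp)?q = 5 ε-transitions
  ((pp)?q)* = 9 ε-transitions
  ((pp)?q)*s = 10 ε-transitions
  (((pp)?q)*s)+ = 13 ε-transitions
  (r | (r | q)*)(((pp)?q)*s)+ = 26 ε-transitions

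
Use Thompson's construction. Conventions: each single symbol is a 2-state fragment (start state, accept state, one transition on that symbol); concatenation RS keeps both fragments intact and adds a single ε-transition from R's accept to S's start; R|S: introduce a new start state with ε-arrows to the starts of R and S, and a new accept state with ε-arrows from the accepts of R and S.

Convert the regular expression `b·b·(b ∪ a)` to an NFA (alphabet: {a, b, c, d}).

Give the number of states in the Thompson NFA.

By structural recursion:
Each of the 4 symbol leaves contributes a 2-state fragment.
  b ∪ a — 6 states
  b·b·(b ∪ a) — 10 states

10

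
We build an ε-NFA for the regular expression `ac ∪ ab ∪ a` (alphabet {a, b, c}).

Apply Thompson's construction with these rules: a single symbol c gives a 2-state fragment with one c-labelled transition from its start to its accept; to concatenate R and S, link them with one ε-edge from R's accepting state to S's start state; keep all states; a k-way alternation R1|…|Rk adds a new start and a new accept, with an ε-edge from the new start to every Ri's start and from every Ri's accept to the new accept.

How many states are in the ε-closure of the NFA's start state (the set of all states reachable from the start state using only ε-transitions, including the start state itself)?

Let C(F) = |ε-closure(F.start)| within fragment F, and note whether F accepts ε. Symbol fragments have C = 1 and do not accept ε. Then:
  ac : |closure| equals the left operand's closure size = 1 (its accept is not ε-reachable, so the closure stops there)
  ab : same as the first factor's closure: |closure| = 1
  ac ∪ ab ∪ a : |closure| = 1 + 1 + 1 + 1 = 4 (the new accept is not ε-reachable since no branch accepts ε)

4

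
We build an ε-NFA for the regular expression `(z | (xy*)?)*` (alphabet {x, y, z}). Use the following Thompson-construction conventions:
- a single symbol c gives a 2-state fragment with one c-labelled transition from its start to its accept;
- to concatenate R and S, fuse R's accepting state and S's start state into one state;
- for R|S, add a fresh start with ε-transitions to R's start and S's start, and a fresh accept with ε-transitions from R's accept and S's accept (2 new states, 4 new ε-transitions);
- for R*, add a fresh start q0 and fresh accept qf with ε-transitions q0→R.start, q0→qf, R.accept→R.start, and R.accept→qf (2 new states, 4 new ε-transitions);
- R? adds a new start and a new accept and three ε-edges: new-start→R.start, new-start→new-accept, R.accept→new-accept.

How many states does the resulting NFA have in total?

Building bottom-up:
Each of the 3 symbol leaves contributes a 2-state fragment.
  y* = 4 states
  xy* = 5 states
  (xy*)? = 7 states
  z | (xy*)? = 11 states
  (z | (xy*)?)* = 13 states

13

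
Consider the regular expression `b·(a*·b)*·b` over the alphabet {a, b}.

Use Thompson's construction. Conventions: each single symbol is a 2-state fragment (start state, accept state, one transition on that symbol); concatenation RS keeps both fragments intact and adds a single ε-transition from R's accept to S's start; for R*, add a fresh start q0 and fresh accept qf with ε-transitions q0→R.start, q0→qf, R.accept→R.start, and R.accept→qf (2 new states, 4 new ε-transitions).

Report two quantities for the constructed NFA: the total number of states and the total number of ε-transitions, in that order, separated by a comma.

Per subexpression:
Each of the 4 symbol leaves contributes 2 states and 0 ε-transitions.
  a* : 4 states, 4 ε-transitions
  a*·b : 6 states, 5 ε-transitions
  (a*·b)* : 8 states, 9 ε-transitions
  b·(a*·b)*·b : 12 states, 11 ε-transitions

12, 11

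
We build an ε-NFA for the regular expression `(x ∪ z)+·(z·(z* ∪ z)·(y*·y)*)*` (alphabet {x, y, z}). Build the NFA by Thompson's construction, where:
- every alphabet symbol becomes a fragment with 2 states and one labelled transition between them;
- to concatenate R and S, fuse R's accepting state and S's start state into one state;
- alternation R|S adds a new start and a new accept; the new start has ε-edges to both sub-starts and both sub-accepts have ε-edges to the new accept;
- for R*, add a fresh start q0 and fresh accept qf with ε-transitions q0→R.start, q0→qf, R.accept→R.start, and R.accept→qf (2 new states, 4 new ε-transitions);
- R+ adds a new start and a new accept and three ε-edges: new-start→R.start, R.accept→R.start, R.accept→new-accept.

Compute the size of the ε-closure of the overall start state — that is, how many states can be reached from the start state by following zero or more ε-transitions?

4

Compute the ε-closure size of each fragment's start state recursively; a symbol fragment's start has no outgoing ε-edge, so its closure is just itself (size 1).
  x ∪ z → new start ε-reaches every alternative's start; none of them accept ε, so the new accept is not reached: |ε-closure| = 1 + 1 + 1 = 3
  (x ∪ z)+ → new start ε-reaches only the body's start; the new accept needs a symbol first: |ε-closure| = 1 + 3 = 4
  z* → new start has ε-edges to the inner start and to the new accept, so |ε-closure| = 2 + 1 = 3
  z* ∪ z → new start ε-reaches every alternative's start; at least one alternative accepts ε, so the union's new accept is reached too: |ε-closure| = 1 + 3 + 1 + 1 = 6
  y* → the star's fresh start ε-reaches both the body's start and the fresh accept: |ε-closure| = 2 + 1 = 3
  y*·y → |ε-closure| = 3 + (1−1) = 3 (closure spills across the concat boundary because the left factor accepts ε)
  (y*·y)* → the star's fresh start ε-reaches both the body's start and the fresh accept: |ε-closure| = 2 + 3 = 5
  z·(z* ∪ z)·(y*·y)* → |ε-closure| equals the left operand's closure size = 1 (its accept is not ε-reachable, so the closure stops there)
  (z·(z* ∪ z)·(y*·y)*)* → |ε-closure| = 1 (new start) + 1 (body) + 1 (new accept) = 3
  (x ∪ z)+·(z·(z* ∪ z)·(y*·y)*)* → same as the first factor's closure: |ε-closure| = 4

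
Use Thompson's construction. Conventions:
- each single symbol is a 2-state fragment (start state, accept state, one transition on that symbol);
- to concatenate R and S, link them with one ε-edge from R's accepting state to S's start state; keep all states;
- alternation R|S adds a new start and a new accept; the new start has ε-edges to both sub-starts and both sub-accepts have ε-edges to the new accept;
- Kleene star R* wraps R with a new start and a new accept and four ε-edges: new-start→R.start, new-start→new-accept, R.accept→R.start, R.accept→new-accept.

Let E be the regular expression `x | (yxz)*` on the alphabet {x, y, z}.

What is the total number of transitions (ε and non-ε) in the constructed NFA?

By structural recursion:
Each of the 4 symbol leaves contributes 1 transition (1 symbol, 0 ε).
  yxz — 5 transitions (3 symbol, 2 ε)
  (yxz)* — 9 transitions (3 symbol, 6 ε)
  x | (yxz)* — 14 transitions (4 symbol, 10 ε)

14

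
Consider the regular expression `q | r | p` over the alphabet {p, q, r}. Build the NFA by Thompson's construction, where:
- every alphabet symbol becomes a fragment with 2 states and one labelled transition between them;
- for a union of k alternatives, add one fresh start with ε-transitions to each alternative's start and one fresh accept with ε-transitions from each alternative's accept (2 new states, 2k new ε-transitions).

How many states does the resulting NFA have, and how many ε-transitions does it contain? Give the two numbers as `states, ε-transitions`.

8, 6

Building bottom-up:
Each of the 3 symbol leaves contributes 2 states and 0 ε-transitions.
  q | r | p : 8 states, 6 ε-transitions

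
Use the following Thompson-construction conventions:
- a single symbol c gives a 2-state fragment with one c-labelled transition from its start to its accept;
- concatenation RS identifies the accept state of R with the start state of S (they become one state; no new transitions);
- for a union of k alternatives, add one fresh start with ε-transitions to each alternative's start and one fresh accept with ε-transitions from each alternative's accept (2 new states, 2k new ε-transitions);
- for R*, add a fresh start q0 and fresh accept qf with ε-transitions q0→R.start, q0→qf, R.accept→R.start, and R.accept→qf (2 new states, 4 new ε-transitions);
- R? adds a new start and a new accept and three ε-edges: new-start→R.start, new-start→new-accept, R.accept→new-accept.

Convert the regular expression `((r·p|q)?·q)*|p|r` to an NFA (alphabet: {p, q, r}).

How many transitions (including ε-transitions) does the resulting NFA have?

Per subexpression:
Each of the 6 symbol leaves contributes 1 transition (1 symbol, 0 ε).
  r·p — 2 transitions (2 symbol, 0 ε)
  r·p|q — 7 transitions (3 symbol, 4 ε)
  (r·p|q)? — 10 transitions (3 symbol, 7 ε)
  (r·p|q)?·q — 11 transitions (4 symbol, 7 ε)
  ((r·p|q)?·q)* — 15 transitions (4 symbol, 11 ε)
  ((r·p|q)?·q)*|p|r — 23 transitions (6 symbol, 17 ε)

23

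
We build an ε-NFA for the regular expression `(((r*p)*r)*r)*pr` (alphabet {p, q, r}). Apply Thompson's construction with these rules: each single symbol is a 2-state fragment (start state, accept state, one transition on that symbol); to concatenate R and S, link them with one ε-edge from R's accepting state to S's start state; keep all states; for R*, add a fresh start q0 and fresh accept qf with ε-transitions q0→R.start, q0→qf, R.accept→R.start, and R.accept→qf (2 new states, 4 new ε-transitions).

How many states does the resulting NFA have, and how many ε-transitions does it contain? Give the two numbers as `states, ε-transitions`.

By structural recursion:
Each of the 6 symbol leaves contributes 2 states and 0 ε-transitions.
  r* → 4 states, 4 ε-transitions
  r*p → 6 states, 5 ε-transitions
  (r*p)* → 8 states, 9 ε-transitions
  (r*p)*r → 10 states, 10 ε-transitions
  ((r*p)*r)* → 12 states, 14 ε-transitions
  ((r*p)*r)*r → 14 states, 15 ε-transitions
  (((r*p)*r)*r)* → 16 states, 19 ε-transitions
  (((r*p)*r)*r)*pr → 20 states, 21 ε-transitions

20, 21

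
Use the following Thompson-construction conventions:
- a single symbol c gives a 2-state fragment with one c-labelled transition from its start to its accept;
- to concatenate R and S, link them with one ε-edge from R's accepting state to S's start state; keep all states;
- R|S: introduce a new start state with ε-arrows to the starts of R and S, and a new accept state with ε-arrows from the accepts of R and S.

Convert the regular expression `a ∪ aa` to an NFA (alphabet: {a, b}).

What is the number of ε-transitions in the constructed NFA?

By structural recursion:
Each of the 3 symbol leaves contributes 0 ε-transitions.
  aa : 1 ε-transition
  a ∪ aa : 5 ε-transitions

5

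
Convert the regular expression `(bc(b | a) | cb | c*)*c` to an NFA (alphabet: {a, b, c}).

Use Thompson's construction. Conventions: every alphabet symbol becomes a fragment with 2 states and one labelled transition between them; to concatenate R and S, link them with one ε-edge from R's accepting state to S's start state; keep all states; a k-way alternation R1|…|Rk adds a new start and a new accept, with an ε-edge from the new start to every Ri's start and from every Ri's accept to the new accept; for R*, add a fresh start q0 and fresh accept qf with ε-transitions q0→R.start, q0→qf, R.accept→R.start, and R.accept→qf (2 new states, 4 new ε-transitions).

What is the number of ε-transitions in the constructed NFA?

Bottom-up over the parse tree:
Each of the 8 symbol leaves contributes 0 ε-transitions.
  b | a : 4 ε-transitions
  bc(b | a) : 6 ε-transitions
  cb : 1 ε-transition
  c* : 4 ε-transitions
  bc(b | a) | cb | c* : 17 ε-transitions
  (bc(b | a) | cb | c*)* : 21 ε-transitions
  (bc(b | a) | cb | c*)*c : 22 ε-transitions

22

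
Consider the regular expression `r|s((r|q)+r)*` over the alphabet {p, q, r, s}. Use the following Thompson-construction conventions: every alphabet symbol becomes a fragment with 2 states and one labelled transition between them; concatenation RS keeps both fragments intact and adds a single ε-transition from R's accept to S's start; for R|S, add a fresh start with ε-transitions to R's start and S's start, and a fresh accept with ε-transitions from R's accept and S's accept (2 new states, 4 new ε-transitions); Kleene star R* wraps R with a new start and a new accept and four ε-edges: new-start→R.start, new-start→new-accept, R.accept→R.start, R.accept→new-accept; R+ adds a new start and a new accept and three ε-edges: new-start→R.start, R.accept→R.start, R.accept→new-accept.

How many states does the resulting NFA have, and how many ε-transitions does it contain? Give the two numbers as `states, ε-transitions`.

Recursing over subexpressions:
Each of the 5 symbol leaves contributes 2 states and 0 ε-transitions.
  r|q — 6 states, 4 ε-transitions
  (r|q)+ — 8 states, 7 ε-transitions
  (r|q)+r — 10 states, 8 ε-transitions
  ((r|q)+r)* — 12 states, 12 ε-transitions
  s((r|q)+r)* — 14 states, 13 ε-transitions
  r|s((r|q)+r)* — 18 states, 17 ε-transitions

18, 17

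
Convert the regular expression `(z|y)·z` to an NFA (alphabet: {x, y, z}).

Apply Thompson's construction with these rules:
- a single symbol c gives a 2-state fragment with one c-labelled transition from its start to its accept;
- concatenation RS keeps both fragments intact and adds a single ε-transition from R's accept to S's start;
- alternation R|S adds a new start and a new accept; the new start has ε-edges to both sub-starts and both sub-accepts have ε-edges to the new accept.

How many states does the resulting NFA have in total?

8

By structural recursion:
Each of the 3 symbol leaves contributes a 2-state fragment.
  z|y — 6 states
  (z|y)·z — 8 states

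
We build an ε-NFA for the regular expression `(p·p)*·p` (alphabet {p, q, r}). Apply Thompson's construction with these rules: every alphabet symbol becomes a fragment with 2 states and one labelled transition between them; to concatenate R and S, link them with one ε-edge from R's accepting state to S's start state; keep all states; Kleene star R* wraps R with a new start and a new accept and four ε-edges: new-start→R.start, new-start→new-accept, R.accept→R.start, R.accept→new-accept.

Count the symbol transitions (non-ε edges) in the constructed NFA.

3

Bottom-up over the parse tree:
Each of the 3 symbol leaves contributes exactly 1 symbol transition.
  p·p → 2 symbol transitions
  (p·p)* → 2 symbol transitions
  (p·p)*·p → 3 symbol transitions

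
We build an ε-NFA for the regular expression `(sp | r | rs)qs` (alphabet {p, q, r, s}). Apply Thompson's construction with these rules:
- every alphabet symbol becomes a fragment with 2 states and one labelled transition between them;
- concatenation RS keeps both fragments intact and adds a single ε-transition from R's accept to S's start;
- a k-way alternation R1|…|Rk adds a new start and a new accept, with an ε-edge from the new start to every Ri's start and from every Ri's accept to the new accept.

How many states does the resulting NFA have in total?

Recursing over subexpressions:
Each of the 7 symbol leaves contributes a 2-state fragment.
  sp — 4 states
  rs — 4 states
  sp | r | rs — 12 states
  (sp | r | rs)qs — 16 states

16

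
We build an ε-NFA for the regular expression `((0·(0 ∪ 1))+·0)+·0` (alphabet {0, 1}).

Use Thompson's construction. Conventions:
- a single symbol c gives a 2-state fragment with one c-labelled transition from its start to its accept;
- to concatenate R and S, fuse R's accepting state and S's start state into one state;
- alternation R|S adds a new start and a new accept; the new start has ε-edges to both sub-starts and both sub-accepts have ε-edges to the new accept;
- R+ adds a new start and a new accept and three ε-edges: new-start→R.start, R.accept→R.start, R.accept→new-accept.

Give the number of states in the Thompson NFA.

13

Recursing over subexpressions:
Each of the 5 symbol leaves contributes a 2-state fragment.
  0 ∪ 1 : 6 states
  0·(0 ∪ 1) : 7 states
  (0·(0 ∪ 1))+ : 9 states
  (0·(0 ∪ 1))+·0 : 10 states
  ((0·(0 ∪ 1))+·0)+ : 12 states
  ((0·(0 ∪ 1))+·0)+·0 : 13 states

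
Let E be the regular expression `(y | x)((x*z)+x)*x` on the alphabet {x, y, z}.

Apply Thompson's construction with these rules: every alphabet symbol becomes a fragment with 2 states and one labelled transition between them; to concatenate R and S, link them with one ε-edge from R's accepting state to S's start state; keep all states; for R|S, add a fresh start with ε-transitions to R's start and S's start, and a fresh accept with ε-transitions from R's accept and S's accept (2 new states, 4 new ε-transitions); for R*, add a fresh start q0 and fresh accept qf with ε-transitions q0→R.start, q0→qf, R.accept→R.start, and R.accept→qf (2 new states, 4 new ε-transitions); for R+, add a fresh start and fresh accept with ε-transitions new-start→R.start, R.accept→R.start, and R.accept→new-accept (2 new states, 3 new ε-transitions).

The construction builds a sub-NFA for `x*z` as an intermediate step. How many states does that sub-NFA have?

6

Fragment for `x*z`:
Each of the 2 symbol leaves contributes a 2-state fragment.
  x* : 4 states
  x*z : 6 states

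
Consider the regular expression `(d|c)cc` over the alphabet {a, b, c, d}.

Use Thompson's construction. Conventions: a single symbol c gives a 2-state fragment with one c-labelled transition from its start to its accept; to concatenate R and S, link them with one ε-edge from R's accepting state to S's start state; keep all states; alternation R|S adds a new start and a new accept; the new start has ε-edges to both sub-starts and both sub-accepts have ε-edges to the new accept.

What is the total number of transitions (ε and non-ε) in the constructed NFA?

10

Recursing over subexpressions:
Each of the 4 symbol leaves contributes 1 transition (1 symbol, 0 ε).
  d|c : 6 transitions (2 symbol, 4 ε)
  (d|c)cc : 10 transitions (4 symbol, 6 ε)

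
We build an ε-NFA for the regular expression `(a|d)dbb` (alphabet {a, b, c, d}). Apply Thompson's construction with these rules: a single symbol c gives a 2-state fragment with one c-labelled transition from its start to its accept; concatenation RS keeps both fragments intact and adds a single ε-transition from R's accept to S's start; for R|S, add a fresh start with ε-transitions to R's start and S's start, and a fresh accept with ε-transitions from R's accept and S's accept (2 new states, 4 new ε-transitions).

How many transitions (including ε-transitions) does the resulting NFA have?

12

Bottom-up over the parse tree:
Each of the 5 symbol leaves contributes 1 transition (1 symbol, 0 ε).
  a|d → 6 transitions (2 symbol, 4 ε)
  (a|d)dbb → 12 transitions (5 symbol, 7 ε)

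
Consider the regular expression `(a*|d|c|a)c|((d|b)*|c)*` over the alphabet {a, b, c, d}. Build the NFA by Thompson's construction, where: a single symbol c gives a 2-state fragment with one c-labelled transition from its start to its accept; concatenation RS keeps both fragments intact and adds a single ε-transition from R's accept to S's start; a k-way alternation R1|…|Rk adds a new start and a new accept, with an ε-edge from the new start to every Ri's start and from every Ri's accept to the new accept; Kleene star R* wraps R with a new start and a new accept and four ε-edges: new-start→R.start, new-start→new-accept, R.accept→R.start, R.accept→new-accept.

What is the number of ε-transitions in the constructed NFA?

By structural recursion:
Each of the 8 symbol leaves contributes 0 ε-transitions.
  a* = 4 ε-transitions
  a*|d|c|a = 12 ε-transitions
  (a*|d|c|a)c = 13 ε-transitions
  d|b = 4 ε-transitions
  (d|b)* = 8 ε-transitions
  (d|b)*|c = 12 ε-transitions
  ((d|b)*|c)* = 16 ε-transitions
  (a*|d|c|a)c|((d|b)*|c)* = 33 ε-transitions

33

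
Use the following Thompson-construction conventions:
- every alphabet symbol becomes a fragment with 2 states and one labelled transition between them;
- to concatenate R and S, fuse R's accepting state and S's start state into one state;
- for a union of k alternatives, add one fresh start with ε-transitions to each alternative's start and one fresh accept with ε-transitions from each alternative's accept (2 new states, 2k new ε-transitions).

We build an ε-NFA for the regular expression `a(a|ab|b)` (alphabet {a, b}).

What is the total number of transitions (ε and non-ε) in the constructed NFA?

By structural recursion:
Each of the 5 symbol leaves contributes 1 transition (1 symbol, 0 ε).
  ab : 2 transitions (2 symbol, 0 ε)
  a|ab|b : 10 transitions (4 symbol, 6 ε)
  a(a|ab|b) : 11 transitions (5 symbol, 6 ε)

11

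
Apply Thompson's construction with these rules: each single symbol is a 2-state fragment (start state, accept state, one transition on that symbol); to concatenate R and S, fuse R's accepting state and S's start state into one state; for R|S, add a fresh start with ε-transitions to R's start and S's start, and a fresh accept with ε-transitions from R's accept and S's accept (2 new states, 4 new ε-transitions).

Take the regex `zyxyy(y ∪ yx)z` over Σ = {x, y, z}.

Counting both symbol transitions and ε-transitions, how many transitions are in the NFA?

Recursing over subexpressions:
Each of the 9 symbol leaves contributes 1 transition (1 symbol, 0 ε).
  yx → 2 transitions (2 symbol, 0 ε)
  y ∪ yx → 7 transitions (3 symbol, 4 ε)
  zyxyy(y ∪ yx)z → 13 transitions (9 symbol, 4 ε)

13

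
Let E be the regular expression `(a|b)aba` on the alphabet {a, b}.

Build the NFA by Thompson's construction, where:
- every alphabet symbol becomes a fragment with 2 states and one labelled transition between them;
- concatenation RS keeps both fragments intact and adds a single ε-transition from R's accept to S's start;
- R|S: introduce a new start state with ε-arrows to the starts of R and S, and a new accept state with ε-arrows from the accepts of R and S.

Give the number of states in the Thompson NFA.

12

Recursing over subexpressions:
Each of the 5 symbol leaves contributes a 2-state fragment.
  a|b → 6 states
  (a|b)aba → 12 states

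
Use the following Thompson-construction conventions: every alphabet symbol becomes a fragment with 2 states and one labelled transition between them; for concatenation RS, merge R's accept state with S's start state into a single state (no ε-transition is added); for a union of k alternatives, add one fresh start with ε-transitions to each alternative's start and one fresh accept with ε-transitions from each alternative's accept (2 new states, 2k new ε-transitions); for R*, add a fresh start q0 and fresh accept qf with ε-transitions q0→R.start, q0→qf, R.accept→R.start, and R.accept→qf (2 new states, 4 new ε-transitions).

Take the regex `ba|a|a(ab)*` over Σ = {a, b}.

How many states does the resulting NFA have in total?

13

Per subexpression:
Each of the 6 symbol leaves contributes a 2-state fragment.
  ba → 3 states
  ab → 3 states
  (ab)* → 5 states
  a(ab)* → 6 states
  ba|a|a(ab)* → 13 states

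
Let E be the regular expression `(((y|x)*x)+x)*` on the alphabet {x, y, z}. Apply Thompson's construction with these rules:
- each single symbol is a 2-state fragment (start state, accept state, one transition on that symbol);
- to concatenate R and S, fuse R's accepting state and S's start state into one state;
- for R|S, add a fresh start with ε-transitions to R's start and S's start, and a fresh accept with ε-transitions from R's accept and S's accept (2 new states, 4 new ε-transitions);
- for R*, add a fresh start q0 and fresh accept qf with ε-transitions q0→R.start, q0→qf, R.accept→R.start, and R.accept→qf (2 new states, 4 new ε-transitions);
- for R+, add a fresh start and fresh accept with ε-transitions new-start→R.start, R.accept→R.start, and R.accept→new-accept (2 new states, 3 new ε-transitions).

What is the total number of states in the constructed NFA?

By structural recursion:
Each of the 4 symbol leaves contributes a 2-state fragment.
  y|x : 6 states
  (y|x)* : 8 states
  (y|x)*x : 9 states
  ((y|x)*x)+ : 11 states
  ((y|x)*x)+x : 12 states
  (((y|x)*x)+x)* : 14 states

14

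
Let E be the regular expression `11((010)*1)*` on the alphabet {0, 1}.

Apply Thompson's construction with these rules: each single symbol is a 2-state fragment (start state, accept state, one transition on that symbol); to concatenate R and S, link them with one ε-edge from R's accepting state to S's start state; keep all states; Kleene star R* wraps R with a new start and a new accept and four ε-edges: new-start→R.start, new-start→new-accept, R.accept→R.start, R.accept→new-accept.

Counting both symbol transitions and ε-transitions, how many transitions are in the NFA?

19

Per subexpression:
Each of the 6 symbol leaves contributes 1 transition (1 symbol, 0 ε).
  010 : 5 transitions (3 symbol, 2 ε)
  (010)* : 9 transitions (3 symbol, 6 ε)
  (010)*1 : 11 transitions (4 symbol, 7 ε)
  ((010)*1)* : 15 transitions (4 symbol, 11 ε)
  11((010)*1)* : 19 transitions (6 symbol, 13 ε)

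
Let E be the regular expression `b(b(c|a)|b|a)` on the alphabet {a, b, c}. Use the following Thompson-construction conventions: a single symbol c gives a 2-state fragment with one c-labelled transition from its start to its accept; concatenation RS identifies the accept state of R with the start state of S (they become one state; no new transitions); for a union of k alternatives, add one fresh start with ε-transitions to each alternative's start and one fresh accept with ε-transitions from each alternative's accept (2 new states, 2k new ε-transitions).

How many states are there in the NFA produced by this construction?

Building bottom-up:
Each of the 6 symbol leaves contributes a 2-state fragment.
  c|a : 6 states
  b(c|a) : 7 states
  b(c|a)|b|a : 13 states
  b(b(c|a)|b|a) : 14 states

14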